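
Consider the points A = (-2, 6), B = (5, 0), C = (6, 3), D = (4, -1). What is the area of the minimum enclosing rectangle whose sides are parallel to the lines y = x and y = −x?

In coordinates u = x + y, v = x − y the rectangle is axis-aligned; the map (x,y)→(u,v) scales areas by 2.
u-values: 4, 5, 9, 3; range = 9 − 3 = 6.
v-values: -8, 5, 3, 5; range = 5 − (-8) = 13.
Area = (6 × 13) / 2 = 39.

39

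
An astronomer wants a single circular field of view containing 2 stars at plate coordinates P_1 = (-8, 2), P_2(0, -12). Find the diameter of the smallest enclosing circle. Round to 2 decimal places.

The smallest circle enclosing two points has them as diameter endpoints.
Centre = midpoint = (-4, -5); r² = |P_1P_2|²/4 = 260/4 = 65.
Diameter = 2r = 2√65 ≈ 16.12.

16.12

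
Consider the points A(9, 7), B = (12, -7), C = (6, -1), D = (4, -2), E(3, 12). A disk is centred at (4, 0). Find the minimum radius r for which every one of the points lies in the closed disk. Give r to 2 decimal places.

The required radius is the distance from (4, 0) to the farthest point.
Squared distances: 74, 113, 5, 4, 145.
Maximum is 145, attained at E.
r = √145 ≈ 12.04.

12.04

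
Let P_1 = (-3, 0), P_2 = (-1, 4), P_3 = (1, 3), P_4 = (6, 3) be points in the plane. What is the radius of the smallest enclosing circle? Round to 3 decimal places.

4.743

The minimum enclosing circle of a finite set is fixed by two of the points (as a diameter) or three (as a circumcircle).
The farthest pair is P_1–P_4 with squared distance 90. The circle on this segment as diameter has centre (1.5, 1.5) and r² = 90/4 = 22.5.
Check P_2: distance² to centre = 12.5 ≤ 22.5, so it lies inside.
All remaining points lie in this disk, and no smaller disk contains both endpoints, so this is the minimum enclosing circle.
r = √(22.5) ≈ 4.743.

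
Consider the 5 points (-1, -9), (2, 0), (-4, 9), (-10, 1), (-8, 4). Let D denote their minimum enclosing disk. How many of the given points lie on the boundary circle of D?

A smallest enclosing disk is always determined by at most three of the input points on its boundary.
The farthest pair is (-1, -9)–(-4, 9) with squared distance 333. The circle on this segment as diameter has centre (-2.5, 0) and r² = 333/4 = 83.25.
Check (2, 0): distance² to centre = 20.25 ≤ 83.25, so it lies inside.
All remaining points lie in this disk, and no smaller disk contains both endpoints, so this is the minimum enclosing circle.
The points at distance exactly r from the centre are (-1, -9), (-4, 9) — 2 points.

2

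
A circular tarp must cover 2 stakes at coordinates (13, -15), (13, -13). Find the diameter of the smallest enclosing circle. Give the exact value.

The smallest circle enclosing two points has them as diameter endpoints.
Centre = midpoint = (13, -14); r² = |(13, -15)−(13, -13)|²/4 = 4/4 = 1.
Diameter = 2r = 2√1 = 2.

2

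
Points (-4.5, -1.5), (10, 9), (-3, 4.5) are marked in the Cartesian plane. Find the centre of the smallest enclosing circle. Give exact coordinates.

(2.75, 3.75)

Call the three points A, B, C in the order given.
Side lengths²: AB² = 320.5, AC² = 38.25, BC² = 189.25.
Since AB² = 320.5 ≥ 189.25 + 38.25 = 227.5, the angle opposite AB is not acute, so the smallest enclosing circle has AB as diameter.
Centre = midpoint of AB = (2.75, 3.75), r² = 320.5/4 = 80.125.
Centre = (2.75, 3.75).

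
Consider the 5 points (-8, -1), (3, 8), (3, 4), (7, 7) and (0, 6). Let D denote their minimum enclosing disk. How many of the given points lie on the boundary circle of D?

A smallest enclosing disk is always determined by at most three of the input points on its boundary.
The farthest pair is (-8, -1)–(7, 7) with squared distance 289. The circle on this segment as diameter has centre (-0.5, 3) and r² = 289/4 = 72.25.
Check (3, 8): distance² to centre = 37.25 ≤ 72.25, so it lies inside.
All remaining points lie in this disk, and no smaller disk contains both endpoints, so this is the minimum enclosing circle.
The points at distance exactly r from the centre are (-8, -1), (7, 7) — 2 points.

2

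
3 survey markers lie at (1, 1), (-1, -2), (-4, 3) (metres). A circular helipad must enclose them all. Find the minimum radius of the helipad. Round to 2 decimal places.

2.98

Call the three points A, B, C in the order given.
Side lengths²: AB² = 13, AC² = 29, BC² = 34.
Since BC² = 34 < 29 + 13 = 42, the triangle is acute, so the smallest enclosing circle is the circumcircle.
Circumcentre = (-75/38, 31/38), r² = 6409/722.
r = √(6409/722) ≈ 2.98.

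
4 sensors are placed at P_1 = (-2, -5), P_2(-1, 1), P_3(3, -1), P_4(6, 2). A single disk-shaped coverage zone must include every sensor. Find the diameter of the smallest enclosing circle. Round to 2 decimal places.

By Welzl's lemma the MEC is supported by two points (diametrically opposite) or three points (on a circumcircle).
The farthest pair is P_1–P_4 with squared distance 113. The circle on this segment as diameter has centre (2, -1.5) and r² = 113/4 = 28.25.
Check P_2: distance² to centre = 15.25 ≤ 28.25, so it lies inside.
All remaining points lie in this disk, and no smaller disk contains both endpoints, so this is the minimum enclosing circle.
Diameter = 2r = 2√(28.25) ≈ 10.63.

10.63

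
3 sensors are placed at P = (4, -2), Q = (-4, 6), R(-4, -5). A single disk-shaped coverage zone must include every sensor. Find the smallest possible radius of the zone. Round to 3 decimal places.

6.042

Side lengths²: PQ² = 128, PR² = 73, QR² = 121.
Since PQ² = 128 < 121 + 73 = 194, the triangle is acute, so the smallest enclosing circle is the circumcircle.
Circumcentre = (-1.5, 0.5), r² = 36.5.
r = √(36.5) ≈ 6.042.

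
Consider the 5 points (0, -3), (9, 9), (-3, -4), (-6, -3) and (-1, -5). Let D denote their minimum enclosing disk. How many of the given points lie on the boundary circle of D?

2

By Welzl's lemma the MEC is supported by two points (diametrically opposite) or three points (on a circumcircle).
The farthest pair is (9, 9)–(-6, -3) with squared distance 369. The circle on this segment as diameter has centre (1.5, 3) and r² = 369/4 = 92.25.
Check (0, -3): distance² to centre = 38.25 ≤ 92.25, so it lies inside.
All remaining points lie in this disk, and no smaller disk contains both endpoints, so this is the minimum enclosing circle.
The points at distance exactly r from the centre are (9, 9), (-6, -3) — 2 points.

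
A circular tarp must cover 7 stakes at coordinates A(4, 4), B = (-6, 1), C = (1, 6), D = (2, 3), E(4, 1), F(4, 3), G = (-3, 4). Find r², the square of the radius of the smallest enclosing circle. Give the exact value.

27.25

The farthest pair is A–B with squared distance 109. The circle on this segment as diameter has centre (-1, 2.5) and r² = 109/4 = 27.25.
Check C: distance² to centre = 16.25 ≤ 27.25, so it lies inside.
All remaining points lie in this disk, and no smaller disk contains both endpoints, so this is the minimum enclosing circle.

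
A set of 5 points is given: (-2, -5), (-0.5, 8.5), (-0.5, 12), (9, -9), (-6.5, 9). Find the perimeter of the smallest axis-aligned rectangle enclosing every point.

Width = max x − min x = 9 − (-6.5) = 15.5.
Height = max y − min y = 12 − (-9) = 21.
Perimeter = 2(15.5 + 21) = 73.

73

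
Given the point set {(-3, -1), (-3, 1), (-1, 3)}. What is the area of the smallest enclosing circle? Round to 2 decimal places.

Call the three points A, B, C in the order given.
Side lengths²: AB² = 4, AC² = 20, BC² = 8.
Since AC² = 20 ≥ 8 + 4 = 12, the angle opposite AC is not acute, so the smallest enclosing circle has AC as diameter.
Centre = midpoint of AC = (-2, 1), r² = 20/4 = 5.
Area = π·r² = π·5 ≈ 15.71.

15.71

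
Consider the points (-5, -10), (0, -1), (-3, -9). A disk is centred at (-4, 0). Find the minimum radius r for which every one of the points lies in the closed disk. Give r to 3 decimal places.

10.050

The required radius is the distance from (-4, 0) to the farthest point.
Squared distances: 101, 17, 82.
Maximum is 101, attained at (-5, -10).
r = √101 ≈ 10.050.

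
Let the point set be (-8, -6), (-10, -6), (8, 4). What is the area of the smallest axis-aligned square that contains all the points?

324

The bounding box has width 18 and height 10.
An axis-aligned square enclosing the set must have side ≥ max(width, height).
So the minimum side is max(18, 10) = 18.
Area = 18² = 324.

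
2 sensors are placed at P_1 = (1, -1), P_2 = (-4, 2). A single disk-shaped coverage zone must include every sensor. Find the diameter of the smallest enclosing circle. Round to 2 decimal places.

The smallest circle enclosing two points has them as diameter endpoints.
Centre = midpoint = (-1.5, 0.5); r² = |P_1P_2|²/4 = 34/4 = 8.5.
Diameter = 2r = 2√(8.5) ≈ 5.83.

5.83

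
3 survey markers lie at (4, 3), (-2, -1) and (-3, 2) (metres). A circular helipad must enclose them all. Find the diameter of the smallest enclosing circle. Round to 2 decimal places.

7.33

Call the three points A, B, C in the order given.
Side lengths²: AB² = 52, AC² = 50, BC² = 10.
Since AB² = 52 < 50 + 10 = 60, the triangle is acute, so the smallest enclosing circle is the circumcircle.
Circumcentre = (7/11, 17/11), r² = 1625/121.
Diameter = 2r = 2√(1625/121) ≈ 7.33.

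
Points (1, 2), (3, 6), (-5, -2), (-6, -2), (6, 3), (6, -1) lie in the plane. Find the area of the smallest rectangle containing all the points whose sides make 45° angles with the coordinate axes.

In coordinates u = x + y, v = x − y the rectangle is axis-aligned; the map (x,y)→(u,v) scales areas by 2.
u-values: 3, 9, -7, -8, 9, 5; range = 9 − (-8) = 17.
v-values: -1, -3, -3, -4, 3, 7; range = 7 − (-4) = 11.
Area = (17 × 11) / 2 = 93.5.

93.5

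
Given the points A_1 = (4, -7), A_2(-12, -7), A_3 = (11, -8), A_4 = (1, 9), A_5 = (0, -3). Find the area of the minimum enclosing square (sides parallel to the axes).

529

The bounding box has width 23 and height 17.
An axis-aligned square enclosing the set must have side ≥ max(width, height).
So the minimum side is max(23, 17) = 23.
Area = 23² = 529.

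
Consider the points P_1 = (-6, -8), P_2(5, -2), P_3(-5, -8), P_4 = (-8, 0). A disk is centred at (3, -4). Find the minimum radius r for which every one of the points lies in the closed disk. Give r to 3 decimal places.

The required radius is the distance from (3, -4) to the farthest point.
Squared distances: 97, 8, 80, 137.
Maximum is 137, attained at P_4.
r = √137 ≈ 11.705.

11.705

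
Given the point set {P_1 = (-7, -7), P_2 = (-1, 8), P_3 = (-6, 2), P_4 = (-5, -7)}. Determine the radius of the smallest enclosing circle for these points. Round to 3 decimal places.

8.078

The minimum enclosing circle of a finite set is fixed by two of the points (as a diameter) or three (as a circumcircle).
The farthest pair is P_1–P_2 with squared distance 261. The circle on this segment as diameter has centre (-4, 0.5) and r² = 261/4 = 65.25.
Check P_3: distance² to centre = 6.25 ≤ 65.25, so it lies inside.
All remaining points lie in this disk, and no smaller disk contains both endpoints, so this is the minimum enclosing circle.
r = √(65.25) ≈ 8.078.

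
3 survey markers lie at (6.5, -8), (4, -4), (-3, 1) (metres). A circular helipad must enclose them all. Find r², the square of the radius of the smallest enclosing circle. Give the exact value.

42.8125

Call the three points A, B, C in the order given.
Side lengths²: AB² = 22.25, AC² = 171.25, BC² = 74.
Since AC² = 171.25 ≥ 74 + 22.25 = 96.25, the angle opposite AC is not acute, so the smallest enclosing circle has AC as diameter.
Centre = midpoint of AC = (1.75, -3.5), r² = 171.25/4 = 42.8125.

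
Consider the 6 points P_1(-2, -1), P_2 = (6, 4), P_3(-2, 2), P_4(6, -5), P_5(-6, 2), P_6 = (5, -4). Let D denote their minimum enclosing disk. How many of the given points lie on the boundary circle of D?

The minimum enclosing circle of a finite set is fixed by two of the points (as a diameter) or three (as a circumcircle).
The minimum enclosing circle is determined by three boundary points: P_2, P_4, P_5.
Their circumcentre is (7/12, -0.5) with r² = 7141/144.
The farthest remaining point P_6 is at distance² 4573/144 ≤ 7141/144.
The points at distance exactly r from the centre are P_2, P_4, P_5 — 3 points.

3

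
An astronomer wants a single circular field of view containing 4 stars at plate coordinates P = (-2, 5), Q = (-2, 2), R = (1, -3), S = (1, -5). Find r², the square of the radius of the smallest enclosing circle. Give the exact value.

27.25

By Welzl's lemma the MEC is supported by two points (diametrically opposite) or three points (on a circumcircle).
The farthest pair is P–S with squared distance 109. The circle on this segment as diameter has centre (-0.5, 0) and r² = 109/4 = 27.25.
Check Q: distance² to centre = 6.25 ≤ 27.25, so it lies inside.
All remaining points lie in this disk, and no smaller disk contains both endpoints, so this is the minimum enclosing circle.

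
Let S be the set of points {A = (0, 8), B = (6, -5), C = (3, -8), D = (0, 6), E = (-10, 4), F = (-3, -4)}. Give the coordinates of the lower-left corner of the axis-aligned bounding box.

x-range [-10, 6], y-range [-8, 8].
The lower-left corner is (-10, -8).

(-10, -8)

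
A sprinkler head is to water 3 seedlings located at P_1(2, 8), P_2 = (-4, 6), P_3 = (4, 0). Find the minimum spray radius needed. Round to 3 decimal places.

Side lengths²: P_1P_2² = 40, P_1P_3² = 68, P_2P_3² = 100.
Since P_2P_3² = 100 < 68 + 40 = 108, the triangle is acute, so the smallest enclosing circle is the circumcircle.
Circumcentre = (3/13, 43/13), r² = 4250/169.
r = √(4250/169) ≈ 5.015.

5.015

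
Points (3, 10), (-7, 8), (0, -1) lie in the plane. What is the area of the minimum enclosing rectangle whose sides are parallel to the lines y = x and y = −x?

112

In coordinates u = x + y, v = x − y the rectangle is axis-aligned; the map (x,y)→(u,v) scales areas by 2.
u-values: 13, 1, -1; range = 13 − (-1) = 14.
v-values: -7, -15, 1; range = 1 − (-15) = 16.
Area = (14 × 16) / 2 = 112.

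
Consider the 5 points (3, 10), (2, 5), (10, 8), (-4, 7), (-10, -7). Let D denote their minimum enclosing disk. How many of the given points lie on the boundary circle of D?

2

A smallest enclosing disk is always determined by at most three of the input points on its boundary.
The farthest pair is (10, 8)–(-10, -7) with squared distance 625. The circle on this segment as diameter has centre (0, 0.5) and r² = 625/4 = 156.25.
Check (3, 10): distance² to centre = 99.25 ≤ 156.25, so it lies inside.
All remaining points lie in this disk, and no smaller disk contains both endpoints, so this is the minimum enclosing circle.
The points at distance exactly r from the centre are (10, 8), (-10, -7) — 2 points.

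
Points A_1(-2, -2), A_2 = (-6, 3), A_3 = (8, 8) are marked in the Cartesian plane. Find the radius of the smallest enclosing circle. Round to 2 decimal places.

7.48

Side lengths²: A_1A_2² = 41, A_1A_3² = 200, A_2A_3² = 221.
Since A_2A_3² = 221 < 200 + 41 = 241, the triangle is acute, so the smallest enclosing circle is the circumcircle.
Circumcentre = (23/18, 85/18), r² = 9061/162.
r = √(9061/162) ≈ 7.48.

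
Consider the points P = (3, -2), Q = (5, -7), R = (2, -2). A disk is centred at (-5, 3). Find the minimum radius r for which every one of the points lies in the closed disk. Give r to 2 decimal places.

The required radius is the distance from (-5, 3) to the farthest point.
Squared distances: 89, 200, 74.
Maximum is 200, attained at Q.
r = √200 ≈ 14.14.

14.14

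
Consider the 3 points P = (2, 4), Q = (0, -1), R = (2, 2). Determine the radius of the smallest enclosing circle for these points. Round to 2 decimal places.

2.69

Side lengths²: PQ² = 29, PR² = 4, QR² = 13.
Since PQ² = 29 ≥ 13 + 4 = 17, the angle opposite PQ is not acute, so the smallest enclosing circle has PQ as diameter.
Centre = midpoint of PQ = (1, 1.5), r² = 29/4 = 7.25.
r = √(7.25) ≈ 2.69.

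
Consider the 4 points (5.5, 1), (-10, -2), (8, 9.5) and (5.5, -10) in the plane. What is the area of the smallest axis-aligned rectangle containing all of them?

351

x ranges over [-10, 8], width 18.
y ranges over [-10, 9.5], height 19.5.
Area = 18 × 19.5 = 351.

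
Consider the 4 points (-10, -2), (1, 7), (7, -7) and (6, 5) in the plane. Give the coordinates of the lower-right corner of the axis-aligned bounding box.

(7, -7)

x-range [-10, 7], y-range [-7, 7].
The lower-right corner is (7, -7).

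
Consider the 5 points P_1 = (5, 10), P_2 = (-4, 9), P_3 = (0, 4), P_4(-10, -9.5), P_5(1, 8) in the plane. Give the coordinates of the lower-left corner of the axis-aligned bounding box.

x-range [-10, 5], y-range [-9.5, 10].
The lower-left corner is (-10, -9.5).

(-10, -9.5)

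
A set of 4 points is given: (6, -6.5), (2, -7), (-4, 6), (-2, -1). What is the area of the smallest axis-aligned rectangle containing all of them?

x ranges over [-4, 6], width 10.
y ranges over [-7, 6], height 13.
Area = 10 × 13 = 130.

130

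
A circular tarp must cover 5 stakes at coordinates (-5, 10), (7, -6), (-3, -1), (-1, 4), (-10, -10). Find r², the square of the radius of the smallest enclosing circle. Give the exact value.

The minimum enclosing circle is determined by three boundary points: (-5, 10), (7, -6), (-10, -10).
Their circumcentre is (-3.125, -1.09375) with r² = 126.5869140625.
The farthest remaining point (-1, 4) is at distance² 30.4619140625 ≤ 126.5869140625.

126.5869140625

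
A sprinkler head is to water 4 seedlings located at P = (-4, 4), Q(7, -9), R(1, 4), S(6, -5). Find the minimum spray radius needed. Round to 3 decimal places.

The farthest pair is P–Q with squared distance 290. The circle on this segment as diameter has centre (1.5, -2.5) and r² = 290/4 = 72.5.
Check R: distance² to centre = 42.5 ≤ 72.5, so it lies inside.
All remaining points lie in this disk, and no smaller disk contains both endpoints, so this is the minimum enclosing circle.
r = √(72.5) ≈ 8.515.

8.515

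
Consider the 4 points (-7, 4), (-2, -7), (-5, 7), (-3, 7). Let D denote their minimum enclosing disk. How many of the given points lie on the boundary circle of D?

A smallest enclosing disk is always determined by at most three of the input points on its boundary.
The farthest pair is (-2, -7)–(-5, 7) with squared distance 205. The circle on this segment as diameter has centre (-3.5, 0) and r² = 205/4 = 51.25.
Check (-7, 4): distance² to centre = 28.25 ≤ 51.25, so it lies inside.
All remaining points lie in this disk, and no smaller disk contains both endpoints, so this is the minimum enclosing circle.
The points at distance exactly r from the centre are (-2, -7), (-5, 7) — 2 points.

2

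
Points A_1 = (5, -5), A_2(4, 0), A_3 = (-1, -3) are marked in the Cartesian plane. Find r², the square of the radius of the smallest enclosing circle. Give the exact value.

1105/98

Side lengths²: A_1A_2² = 26, A_1A_3² = 40, A_2A_3² = 34.
Since A_1A_3² = 40 < 34 + 26 = 60, the triangle is acute, so the smallest enclosing circle is the circumcircle.
Circumcentre = (33/14, -41/14), r² = 1105/98.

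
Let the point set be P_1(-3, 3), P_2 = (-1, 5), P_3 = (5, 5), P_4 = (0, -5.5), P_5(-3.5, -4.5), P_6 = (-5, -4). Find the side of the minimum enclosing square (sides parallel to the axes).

10.5

The bounding box has width 10 and height 10.5.
An axis-aligned square enclosing the set must have side ≥ max(width, height).
So the minimum side is max(10, 10.5) = 10.5.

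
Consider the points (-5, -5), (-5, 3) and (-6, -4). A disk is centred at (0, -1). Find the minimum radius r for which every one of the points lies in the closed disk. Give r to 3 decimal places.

6.708

The required radius is the distance from (0, -1) to the farthest point.
Squared distances: 41, 41, 45.
Maximum is 45, attained at (-6, -4).
r = √45 ≈ 6.708.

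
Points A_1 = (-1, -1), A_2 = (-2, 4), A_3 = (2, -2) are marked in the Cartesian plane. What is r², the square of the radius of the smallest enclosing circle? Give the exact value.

13

Side lengths²: A_1A_2² = 26, A_1A_3² = 10, A_2A_3² = 52.
Since A_2A_3² = 52 ≥ 26 + 10 = 36, the angle opposite A_2A_3 is not acute, so the smallest enclosing circle has A_2A_3 as diameter.
Centre = midpoint of A_2A_3 = (0, 1), r² = 52/4 = 13.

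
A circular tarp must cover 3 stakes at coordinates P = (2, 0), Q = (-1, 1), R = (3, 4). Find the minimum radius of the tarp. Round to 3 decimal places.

Side lengths²: PQ² = 10, PR² = 17, QR² = 25.
Since QR² = 25 < 17 + 10 = 27, the triangle is acute, so the smallest enclosing circle is the circumcircle.
Circumcentre = (29/26, 61/26), r² = 2125/338.
r = √(2125/338) ≈ 2.507.

2.507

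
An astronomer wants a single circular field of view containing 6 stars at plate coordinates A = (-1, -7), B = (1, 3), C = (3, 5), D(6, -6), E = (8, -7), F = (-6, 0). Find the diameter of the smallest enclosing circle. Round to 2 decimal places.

15.75

The minimum enclosing circle of a finite set is fixed by two of the points (as a diameter) or three (as a circumcircle).
The minimum enclosing circle is determined by three boundary points: C, E, F.
Their circumcentre is (53/38, -103/38) with r² = 44785/722.
The farthest remaining point B is at distance² 23657/722 ≤ 44785/722.
Diameter = 2r = 2√(44785/722) ≈ 15.75.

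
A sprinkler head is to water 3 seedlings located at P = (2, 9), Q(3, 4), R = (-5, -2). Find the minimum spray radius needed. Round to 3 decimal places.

Side lengths²: PQ² = 26, PR² = 170, QR² = 100.
Since PR² = 170 ≥ 100 + 26 = 126, the angle opposite PR is not acute, so the smallest enclosing circle has PR as diameter.
Centre = midpoint of PR = (-1.5, 3.5), r² = 170/4 = 42.5.
r = √(42.5) ≈ 6.519.

6.519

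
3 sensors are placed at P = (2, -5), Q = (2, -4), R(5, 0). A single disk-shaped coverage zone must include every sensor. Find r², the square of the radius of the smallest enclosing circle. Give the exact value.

8.5

Side lengths²: PQ² = 1, PR² = 34, QR² = 25.
Since PR² = 34 ≥ 25 + 1 = 26, the angle opposite PR is not acute, so the smallest enclosing circle has PR as diameter.
Centre = midpoint of PR = (3.5, -2.5), r² = 34/4 = 8.5.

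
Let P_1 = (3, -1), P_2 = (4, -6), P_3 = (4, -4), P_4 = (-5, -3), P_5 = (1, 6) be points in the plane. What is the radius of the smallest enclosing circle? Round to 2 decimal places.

A smallest enclosing disk is always determined by at most three of the input points on its boundary.
The minimum enclosing circle is determined by three boundary points: P_2, P_4, P_5.
Their circumcentre is (19/22, -9/22) with r² = 9945/242.
The farthest remaining point P_3 is at distance² 5501/242 ≤ 9945/242.
r = √(9945/242) ≈ 6.41.

6.41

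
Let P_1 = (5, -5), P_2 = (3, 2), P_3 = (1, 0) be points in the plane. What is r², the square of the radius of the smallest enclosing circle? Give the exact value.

13.25

Side lengths²: P_1P_2² = 53, P_1P_3² = 41, P_2P_3² = 8.
Since P_1P_2² = 53 ≥ 41 + 8 = 49, the angle opposite P_1P_2 is not acute, so the smallest enclosing circle has P_1P_2 as diameter.
Centre = midpoint of P_1P_2 = (4, -1.5), r² = 53/4 = 13.25.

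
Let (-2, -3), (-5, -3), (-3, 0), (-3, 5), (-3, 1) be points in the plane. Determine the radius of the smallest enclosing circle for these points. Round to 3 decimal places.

4.155

The minimum enclosing circle is determined by three boundary points: (-2, -3), (-5, -3), (-3, 5).
Their circumcentre is (-3.5, 0.875) with r² = 17.265625.
The farthest remaining point (-3, 0) is at distance² 1.015625 ≤ 17.265625.
r = √(17.265625) ≈ 4.155.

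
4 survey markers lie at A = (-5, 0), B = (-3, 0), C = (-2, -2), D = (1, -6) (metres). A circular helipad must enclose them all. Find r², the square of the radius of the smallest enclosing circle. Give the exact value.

The farthest pair is A–D with squared distance 72. The circle on this segment as diameter has centre (-2, -3) and r² = 72/4 = 18.
Check B: distance² to centre = 10 ≤ 18, so it lies inside.
All remaining points lie in this disk, and no smaller disk contains both endpoints, so this is the minimum enclosing circle.

18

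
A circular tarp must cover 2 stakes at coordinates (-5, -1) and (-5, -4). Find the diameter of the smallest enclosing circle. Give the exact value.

The smallest circle enclosing two points has them as diameter endpoints.
Centre = midpoint = (-5, -2.5); r² = |(-5, -1)−(-5, -4)|²/4 = 9/4 = 2.25.
Diameter = 2r = 2√(2.25) = 3.

3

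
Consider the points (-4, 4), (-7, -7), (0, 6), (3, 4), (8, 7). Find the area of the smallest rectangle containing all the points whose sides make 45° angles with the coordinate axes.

In coordinates u = x + y, v = x − y the rectangle is axis-aligned; the map (x,y)→(u,v) scales areas by 2.
u-values: 0, -14, 6, 7, 15; range = 15 − (-14) = 29.
v-values: -8, 0, -6, -1, 1; range = 1 − (-8) = 9.
Area = (29 × 9) / 2 = 130.5.

130.5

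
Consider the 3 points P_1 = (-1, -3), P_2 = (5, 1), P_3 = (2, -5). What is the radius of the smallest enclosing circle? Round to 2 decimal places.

Side lengths²: P_1P_2² = 52, P_1P_3² = 13, P_2P_3² = 45.
Since P_1P_2² = 52 < 45 + 13 = 58, the triangle is acute, so the smallest enclosing circle is the circumcircle.
Circumcentre = (2.25, -1.375), r² = 13.203125.
r = √(13.203125) ≈ 3.63.

3.63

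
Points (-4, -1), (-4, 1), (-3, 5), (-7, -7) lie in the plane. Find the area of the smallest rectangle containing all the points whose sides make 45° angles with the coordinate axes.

64

In coordinates u = x + y, v = x − y the rectangle is axis-aligned; the map (x,y)→(u,v) scales areas by 2.
u-values: -5, -3, 2, -14; range = 2 − (-14) = 16.
v-values: -3, -5, -8, 0; range = 0 − (-8) = 8.
Area = (16 × 8) / 2 = 64.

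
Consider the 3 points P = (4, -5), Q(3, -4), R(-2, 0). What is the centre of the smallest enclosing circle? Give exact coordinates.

Side lengths²: PQ² = 2, PR² = 61, QR² = 41.
Since PR² = 61 ≥ 41 + 2 = 43, the angle opposite PR is not acute, so the smallest enclosing circle has PR as diameter.
Centre = midpoint of PR = (1, -2.5), r² = 61/4 = 15.25.
Centre = (1, -2.5).

(1, -2.5)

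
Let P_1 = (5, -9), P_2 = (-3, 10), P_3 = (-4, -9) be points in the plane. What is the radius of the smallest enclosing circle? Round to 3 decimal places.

10.322

Side lengths²: P_1P_2² = 425, P_1P_3² = 81, P_2P_3² = 362.
Since P_1P_2² = 425 < 362 + 81 = 443, the triangle is acute, so the smallest enclosing circle is the circumcircle.
Circumcentre = (0.5, 11/38), r² = 76925/722.
r = √(76925/722) ≈ 10.322.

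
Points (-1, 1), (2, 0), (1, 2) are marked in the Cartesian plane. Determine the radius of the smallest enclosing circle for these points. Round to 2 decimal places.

1.58

Call the three points A, B, C in the order given.
Side lengths²: AB² = 10, AC² = 5, BC² = 5.
Since AB² = 10 ≥ 5 + 5 = 10, the angle opposite AB is not acute, so the smallest enclosing circle has AB as diameter.
Centre = midpoint of AB = (0.5, 0.5), r² = 10/4 = 2.5.
r = √(2.5) ≈ 1.58.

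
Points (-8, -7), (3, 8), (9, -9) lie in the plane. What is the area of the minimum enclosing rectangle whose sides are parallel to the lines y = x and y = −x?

In coordinates u = x + y, v = x − y the rectangle is axis-aligned; the map (x,y)→(u,v) scales areas by 2.
u-values: -15, 11, 0; range = 11 − (-15) = 26.
v-values: -1, -5, 18; range = 18 − (-5) = 23.
Area = (26 × 23) / 2 = 299.

299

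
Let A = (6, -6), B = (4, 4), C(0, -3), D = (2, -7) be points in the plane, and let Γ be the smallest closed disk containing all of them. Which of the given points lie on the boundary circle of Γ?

By Welzl's lemma the MEC is supported by two points (diametrically opposite) or three points (on a circumcircle).
The farthest pair is B–D with squared distance 125. The circle on this segment as diameter has centre (3, -1.5) and r² = 125/4 = 31.25.
Check A: distance² to centre = 29.25 ≤ 31.25, so it lies inside.
All remaining points lie in this disk, and no smaller disk contains both endpoints, so this is the minimum enclosing circle.
The points at distance exactly r from the centre are B, D — 2 points.

B, D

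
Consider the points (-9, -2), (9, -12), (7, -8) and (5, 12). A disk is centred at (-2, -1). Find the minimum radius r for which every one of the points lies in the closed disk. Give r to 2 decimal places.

15.56

The required radius is the distance from (-2, -1) to the farthest point.
Squared distances: 50, 242, 130, 218.
Maximum is 242, attained at (9, -12).
r = √242 ≈ 15.56.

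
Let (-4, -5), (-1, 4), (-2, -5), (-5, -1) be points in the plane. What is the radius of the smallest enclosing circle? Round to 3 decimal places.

A smallest enclosing disk is always determined by at most three of the input points on its boundary.
The farthest pair is (-4, -5)–(-1, 4) with squared distance 90. The circle on this segment as diameter has centre (-2.5, -0.5) and r² = 90/4 = 22.5.
Check (-2, -5): distance² to centre = 20.5 ≤ 22.5, so it lies inside.
All remaining points lie in this disk, and no smaller disk contains both endpoints, so this is the minimum enclosing circle.
r = √(22.5) ≈ 4.743.

4.743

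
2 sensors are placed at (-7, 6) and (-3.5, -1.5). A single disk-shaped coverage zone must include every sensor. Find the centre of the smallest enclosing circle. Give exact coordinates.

The smallest circle enclosing two points has them as diameter endpoints.
Centre = midpoint = (-5.25, 2.25); r² = |(-7, 6)−(-3.5, -1.5)|²/4 = 68.5/4 = 17.125.
Centre = (-5.25, 2.25).

(-5.25, 2.25)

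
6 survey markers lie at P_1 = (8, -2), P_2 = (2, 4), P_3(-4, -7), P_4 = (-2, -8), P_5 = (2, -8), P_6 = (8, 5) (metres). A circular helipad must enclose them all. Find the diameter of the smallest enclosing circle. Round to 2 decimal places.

16.97

By Welzl's lemma the MEC is supported by two points (diametrically opposite) or three points (on a circumcircle).
The farthest pair is P_3–P_6 with squared distance 288. The circle on this segment as diameter has centre (2, -1) and r² = 288/4 = 72.
Check P_1: distance² to centre = 37 ≤ 72, so it lies inside.
All remaining points lie in this disk, and no smaller disk contains both endpoints, so this is the minimum enclosing circle.
Diameter = 2r = 2√72 ≈ 16.97.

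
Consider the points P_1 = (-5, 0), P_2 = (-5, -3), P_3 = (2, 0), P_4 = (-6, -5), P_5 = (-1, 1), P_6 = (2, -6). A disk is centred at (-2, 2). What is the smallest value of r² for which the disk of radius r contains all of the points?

The required radius is the distance from (-2, 2) to the farthest point.
Squared distances: 13, 34, 20, 65, 2, 80.
Maximum is 80, attained at P_6.

80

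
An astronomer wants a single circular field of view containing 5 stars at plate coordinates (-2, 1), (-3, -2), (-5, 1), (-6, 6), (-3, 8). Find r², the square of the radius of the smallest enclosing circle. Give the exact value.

25

By Welzl's lemma the MEC is supported by two points (diametrically opposite) or three points (on a circumcircle).
The farthest pair is (-3, -2)–(-3, 8) with squared distance 100. The circle on this segment as diameter has centre (-3, 3) and r² = 100/4 = 25.
Check (-2, 1): distance² to centre = 5 ≤ 25, so it lies inside.
All remaining points lie in this disk, and no smaller disk contains both endpoints, so this is the minimum enclosing circle.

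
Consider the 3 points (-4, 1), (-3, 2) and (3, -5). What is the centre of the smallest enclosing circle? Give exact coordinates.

(-7/26, -45/26)

Call the three points A, B, C in the order given.
Side lengths²: AB² = 2, AC² = 85, BC² = 85.
Since BC² = 85 < 85 + 2 = 87, the triangle is acute, so the smallest enclosing circle is the circumcircle.
Circumcentre = (-7/26, -45/26), r² = 7225/338.
Centre = (-7/26, -45/26).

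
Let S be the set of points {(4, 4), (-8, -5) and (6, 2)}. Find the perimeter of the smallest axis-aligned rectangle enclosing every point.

Width = max x − min x = 6 − (-8) = 14.
Height = max y − min y = 4 − (-5) = 9.
Perimeter = 2(14 + 9) = 46.

46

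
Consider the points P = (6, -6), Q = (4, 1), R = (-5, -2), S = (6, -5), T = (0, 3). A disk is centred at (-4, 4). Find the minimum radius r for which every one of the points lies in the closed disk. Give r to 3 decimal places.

14.142

The required radius is the distance from (-4, 4) to the farthest point.
Squared distances: 200, 73, 37, 181, 17.
Maximum is 200, attained at P.
r = √200 ≈ 14.142.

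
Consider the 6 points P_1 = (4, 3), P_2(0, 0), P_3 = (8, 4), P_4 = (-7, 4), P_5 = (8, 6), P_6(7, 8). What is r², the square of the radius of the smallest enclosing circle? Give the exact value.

The farthest pair is P_4–P_5 with squared distance 229. The circle on this segment as diameter has centre (0.5, 5) and r² = 229/4 = 57.25.
Check P_1: distance² to centre = 16.25 ≤ 57.25, so it lies inside.
All remaining points lie in this disk, and no smaller disk contains both endpoints, so this is the minimum enclosing circle.

57.25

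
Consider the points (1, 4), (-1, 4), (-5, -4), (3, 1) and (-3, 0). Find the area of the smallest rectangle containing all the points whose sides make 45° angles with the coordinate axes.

In coordinates u = x + y, v = x − y the rectangle is axis-aligned; the map (x,y)→(u,v) scales areas by 2.
u-values: 5, 3, -9, 4, -3; range = 5 − (-9) = 14.
v-values: -3, -5, -1, 2, -3; range = 2 − (-5) = 7.
Area = (14 × 7) / 2 = 49.

49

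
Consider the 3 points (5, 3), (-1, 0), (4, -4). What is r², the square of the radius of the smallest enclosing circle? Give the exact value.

5125/338

Call the three points A, B, C in the order given.
Side lengths²: AB² = 45, AC² = 50, BC² = 41.
Since AC² = 50 < 45 + 41 = 86, the triangle is acute, so the smallest enclosing circle is the circumcircle.
Circumcentre = (75/26, -7/26), r² = 5125/338.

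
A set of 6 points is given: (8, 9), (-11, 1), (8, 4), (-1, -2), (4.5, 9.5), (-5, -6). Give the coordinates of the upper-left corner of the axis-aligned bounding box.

(-11, 9.5)

x-range [-11, 8], y-range [-6, 9.5].
The upper-left corner is (-11, 9.5).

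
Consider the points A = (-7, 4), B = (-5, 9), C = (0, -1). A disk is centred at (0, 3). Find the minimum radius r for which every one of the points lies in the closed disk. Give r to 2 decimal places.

7.81

The required radius is the distance from (0, 3) to the farthest point.
Squared distances: 50, 61, 16.
Maximum is 61, attained at B.
r = √61 ≈ 7.81.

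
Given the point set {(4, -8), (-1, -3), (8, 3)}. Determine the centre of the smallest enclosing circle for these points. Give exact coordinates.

(4.9, -2.1)

Call the three points A, B, C in the order given.
Side lengths²: AB² = 50, AC² = 137, BC² = 117.
Since AC² = 137 < 117 + 50 = 167, the triangle is acute, so the smallest enclosing circle is the circumcircle.
Circumcentre = (4.9, -2.1), r² = 35.62.
Centre = (4.9, -2.1).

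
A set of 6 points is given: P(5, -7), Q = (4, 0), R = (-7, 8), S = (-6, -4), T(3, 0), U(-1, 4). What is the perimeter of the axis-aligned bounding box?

Width = max x − min x = 5 − (-7) = 12.
Height = max y − min y = 8 − (-7) = 15.
Perimeter = 2(12 + 15) = 54.

54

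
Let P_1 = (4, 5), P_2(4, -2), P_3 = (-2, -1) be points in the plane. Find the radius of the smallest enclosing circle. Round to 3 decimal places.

4.301

Side lengths²: P_1P_2² = 49, P_1P_3² = 72, P_2P_3² = 37.
Since P_1P_3² = 72 < 49 + 37 = 86, the triangle is acute, so the smallest enclosing circle is the circumcircle.
Circumcentre = (1.5, 1.5), r² = 18.5.
r = √(18.5) ≈ 4.301.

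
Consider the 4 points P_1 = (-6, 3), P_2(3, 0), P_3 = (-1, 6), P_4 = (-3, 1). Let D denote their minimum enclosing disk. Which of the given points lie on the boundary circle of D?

P_1, P_2

The farthest pair is P_1–P_2 with squared distance 90. The circle on this segment as diameter has centre (-1.5, 1.5) and r² = 90/4 = 22.5.
Check P_3: distance² to centre = 20.5 ≤ 22.5, so it lies inside.
All remaining points lie in this disk, and no smaller disk contains both endpoints, so this is the minimum enclosing circle.
The points at distance exactly r from the centre are P_1, P_2 — 2 points.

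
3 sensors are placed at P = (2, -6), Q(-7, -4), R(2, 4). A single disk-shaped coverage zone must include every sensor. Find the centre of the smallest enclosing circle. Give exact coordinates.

Side lengths²: PQ² = 85, PR² = 100, QR² = 145.
Since QR² = 145 < 100 + 85 = 185, the triangle is acute, so the smallest enclosing circle is the circumcircle.
Circumcentre = (-29/18, -1), r² = 12325/324.
Centre = (-29/18, -1).

(-29/18, -1)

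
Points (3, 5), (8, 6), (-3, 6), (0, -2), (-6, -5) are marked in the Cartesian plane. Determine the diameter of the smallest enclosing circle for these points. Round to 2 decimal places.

By Welzl's lemma the MEC is supported by two points (diametrically opposite) or three points (on a circumcircle).
The farthest pair is (8, 6)–(-6, -5) with squared distance 317. The circle on this segment as diameter has centre (1, 0.5) and r² = 317/4 = 79.25.
Check (3, 5): distance² to centre = 24.25 ≤ 79.25, so it lies inside.
All remaining points lie in this disk, and no smaller disk contains both endpoints, so this is the minimum enclosing circle.
Diameter = 2r = 2√(79.25) ≈ 17.80.

17.80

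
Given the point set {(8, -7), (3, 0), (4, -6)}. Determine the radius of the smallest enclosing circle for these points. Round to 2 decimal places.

4.30

Call the three points A, B, C in the order given.
Side lengths²: AB² = 74, AC² = 17, BC² = 37.
Since AB² = 74 ≥ 37 + 17 = 54, the angle opposite AB is not acute, so the smallest enclosing circle has AB as diameter.
Centre = midpoint of AB = (5.5, -3.5), r² = 74/4 = 18.5.
r = √(18.5) ≈ 4.30.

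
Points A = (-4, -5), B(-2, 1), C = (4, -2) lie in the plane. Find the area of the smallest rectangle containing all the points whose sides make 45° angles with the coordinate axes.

In coordinates u = x + y, v = x − y the rectangle is axis-aligned; the map (x,y)→(u,v) scales areas by 2.
u-values: -9, -1, 2; range = 2 − (-9) = 11.
v-values: 1, -3, 6; range = 6 − (-3) = 9.
Area = (11 × 9) / 2 = 49.5.

49.5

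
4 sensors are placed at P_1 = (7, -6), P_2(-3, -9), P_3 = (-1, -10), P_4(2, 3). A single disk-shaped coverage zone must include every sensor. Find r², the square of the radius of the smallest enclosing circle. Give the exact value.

23585/529

By Welzl's lemma the MEC is supported by two points (diametrically opposite) or three points (on a circumcircle).
The minimum enclosing circle is determined by three boundary points: P_1, P_3, P_4.
Their circumcentre is (18/23, -82/23) with r² = 23585/529.
The farthest remaining point P_2 is at distance² 23194/529 ≤ 23585/529.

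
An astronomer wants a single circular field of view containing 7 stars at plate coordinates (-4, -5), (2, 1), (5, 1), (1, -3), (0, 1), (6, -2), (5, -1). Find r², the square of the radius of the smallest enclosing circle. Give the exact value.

7085/242

A smallest enclosing disk is always determined by at most three of the input points on its boundary.
The minimum enclosing circle is determined by three boundary points: (-4, -5), (5, 1), (6, -2).
Their circumcentre is (13/22, -47/22) with r² = 7085/242.
The farthest remaining point (5, -1) is at distance² 5017/242 ≤ 7085/242.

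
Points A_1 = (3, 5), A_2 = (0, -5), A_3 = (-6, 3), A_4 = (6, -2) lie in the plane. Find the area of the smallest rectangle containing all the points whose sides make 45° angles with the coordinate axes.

In coordinates u = x + y, v = x − y the rectangle is axis-aligned; the map (x,y)→(u,v) scales areas by 2.
u-values: 8, -5, -3, 4; range = 8 − (-5) = 13.
v-values: -2, 5, -9, 8; range = 8 − (-9) = 17.
Area = (13 × 17) / 2 = 110.5.

110.5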